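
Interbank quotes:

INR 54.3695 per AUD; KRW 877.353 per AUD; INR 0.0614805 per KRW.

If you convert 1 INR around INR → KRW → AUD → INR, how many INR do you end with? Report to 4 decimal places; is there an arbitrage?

Around INR → KRW → AUD → INR: 1 ÷ 0.0614805 ÷ 877.353 × 54.3695 = 1.007961
Product > 1; profitable direction is INR → KRW → AUD → INR.

1.0080 (arbitrage exists)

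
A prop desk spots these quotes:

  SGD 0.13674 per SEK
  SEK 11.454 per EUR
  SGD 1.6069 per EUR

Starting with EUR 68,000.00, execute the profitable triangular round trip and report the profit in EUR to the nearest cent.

Profitable loop is EUR → SGD → SEK → EUR:
EUR 68,000.00 × 1.6069 = SGD 109,269.20
SGD 109,269.20 ÷ 0.13674 = SEK 799,101.95
SEK 799,101.95 ÷ 11.454 = EUR 69,766.19
Profit = EUR 69,766.19 − EUR 68,000.00

Profit: EUR 1,766.19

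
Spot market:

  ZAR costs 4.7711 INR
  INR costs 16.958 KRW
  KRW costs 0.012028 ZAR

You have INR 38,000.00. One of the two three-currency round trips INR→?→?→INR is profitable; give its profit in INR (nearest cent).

Profit: INR 1,047.84

Profitable loop is INR → ZAR → KRW → INR:
INR 38,000.00 ÷ 4.7711 = ZAR 7,964.62
ZAR 7,964.62 ÷ 0.012028 = KRW 662,173
KRW 662,173 ÷ 16.958 = INR 39,047.84
Profit = INR 39,047.84 − INR 38,000.00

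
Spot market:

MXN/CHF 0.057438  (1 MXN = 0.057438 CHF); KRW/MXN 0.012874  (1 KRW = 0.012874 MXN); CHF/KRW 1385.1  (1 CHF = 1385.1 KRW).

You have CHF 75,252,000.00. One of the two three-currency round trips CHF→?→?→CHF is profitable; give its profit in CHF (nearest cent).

Profitable loop is CHF → KRW → MXN → CHF:
CHF 75,252,000.00 × 1385.1 = KRW 104,231,545,200
KRW 104,231,545,200 × 0.012874 = MXN 1,341,876,912.90
MXN 1,341,876,912.90 × 0.057438 = CHF 77,074,726.12
Profit = CHF 77,074,726.12 − CHF 75,252,000.00

Profit: CHF 1,822,726.12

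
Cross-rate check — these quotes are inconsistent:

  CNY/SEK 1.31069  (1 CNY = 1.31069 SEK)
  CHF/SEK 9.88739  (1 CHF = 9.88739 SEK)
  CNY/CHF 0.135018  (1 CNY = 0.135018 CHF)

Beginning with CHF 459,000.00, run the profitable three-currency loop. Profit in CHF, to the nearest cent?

Profitable loop is CHF → SEK → CNY → CHF:
CHF 459,000.00 × 9.88739 = SEK 4,538,312.01
SEK 4,538,312.01 ÷ 1.31069 = CNY 3,462,536.53
CNY 3,462,536.53 × 0.135018 = CHF 467,504.76
Profit = CHF 467,504.76 − CHF 459,000.00

Profit: CHF 8,504.76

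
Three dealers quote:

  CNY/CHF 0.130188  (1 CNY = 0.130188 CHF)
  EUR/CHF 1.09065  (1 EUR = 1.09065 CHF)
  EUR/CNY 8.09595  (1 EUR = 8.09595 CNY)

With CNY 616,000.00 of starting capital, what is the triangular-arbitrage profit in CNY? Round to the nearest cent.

Profitable loop is CNY → EUR → CHF → CNY:
CNY 616,000.00 ÷ 8.09595 = EUR 76,087.43
EUR 76,087.43 × 1.09065 = CHF 82,984.75
CHF 82,984.75 ÷ 0.130188 = CNY 637,422.43
Profit = CNY 637,422.43 − CNY 616,000.00

Profit: CNY 21,422.43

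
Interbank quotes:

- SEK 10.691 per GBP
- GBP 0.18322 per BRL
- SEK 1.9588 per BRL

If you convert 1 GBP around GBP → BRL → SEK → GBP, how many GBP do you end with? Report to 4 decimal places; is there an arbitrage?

1.0000 (no arbitrage)

Around GBP → BRL → SEK → GBP: 1 ÷ 0.18322 × 1.9588 ÷ 10.691 = 0.999997
Product ≈ 1 (deviation 0.000%, within rounding noise).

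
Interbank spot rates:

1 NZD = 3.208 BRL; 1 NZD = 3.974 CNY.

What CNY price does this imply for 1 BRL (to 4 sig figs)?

1 BRL ÷ 3.208 = 0.311721 NZD
0.311721 NZD × 3.974 = 1.23878 CNY

BRL/CNY = 1.239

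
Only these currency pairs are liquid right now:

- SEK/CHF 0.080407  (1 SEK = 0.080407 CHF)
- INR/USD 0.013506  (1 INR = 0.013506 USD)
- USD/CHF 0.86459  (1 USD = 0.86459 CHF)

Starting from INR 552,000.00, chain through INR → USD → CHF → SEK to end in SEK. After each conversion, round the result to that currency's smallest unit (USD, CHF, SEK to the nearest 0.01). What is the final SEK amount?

INR 552,000.00 × 0.013506 = USD 7,455.31
USD 7,455.31 × 0.86459 = CHF 6,445.79
CHF 6,445.79 ÷ 0.080407 = SEK 80,164.54

SEK 80,164.54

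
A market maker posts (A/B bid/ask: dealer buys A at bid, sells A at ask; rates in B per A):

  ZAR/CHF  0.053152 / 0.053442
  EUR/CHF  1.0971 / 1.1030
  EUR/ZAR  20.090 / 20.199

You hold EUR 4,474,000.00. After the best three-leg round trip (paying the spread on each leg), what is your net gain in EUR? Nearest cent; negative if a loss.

Best loop EUR → CHF → ZAR → EUR:
EUR 4,474,000.00 × 1.0971 (sell EUR at bid) = CHF 4,908,425.40
CHF 4,908,425.40 ÷ 0.053442 (buy ZAR at ask) = ZAR 91,845,840.35
ZAR 91,845,840.35 ÷ 20.199 (buy EUR at ask) = EUR 4,547,048.88

Net profit: EUR 73,048.88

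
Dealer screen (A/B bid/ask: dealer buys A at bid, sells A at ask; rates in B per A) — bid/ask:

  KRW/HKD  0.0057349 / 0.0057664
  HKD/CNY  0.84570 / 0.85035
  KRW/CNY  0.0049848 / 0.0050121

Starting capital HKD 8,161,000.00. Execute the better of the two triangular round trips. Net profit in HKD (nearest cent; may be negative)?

Net profit: HKD 135,379.99

Best loop HKD → KRW → CNY → HKD:
HKD 8,161,000.00 ÷ 0.0057664 (buy KRW at ask) = KRW 1,415,267,758
KRW 1,415,267,758 × 0.0049848 (sell KRW at bid) = CNY 7,054,826.72
CNY 7,054,826.72 ÷ 0.85035 (buy HKD at ask) = HKD 8,296,379.99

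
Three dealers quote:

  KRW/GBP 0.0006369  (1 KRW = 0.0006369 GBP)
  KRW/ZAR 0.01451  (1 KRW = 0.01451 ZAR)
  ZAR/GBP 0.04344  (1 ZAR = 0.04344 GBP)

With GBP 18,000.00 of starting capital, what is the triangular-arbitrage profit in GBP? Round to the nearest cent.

Profitable loop is GBP → ZAR → KRW → GBP:
GBP 18,000.00 ÷ 0.04344 = ZAR 414,364.64
ZAR 414,364.64 ÷ 0.01451 = KRW 28,557,177
KRW 28,557,177 × 0.0006369 = GBP 18,188.07
Profit = GBP 18,188.07 − GBP 18,000.00

Profit: GBP 188.07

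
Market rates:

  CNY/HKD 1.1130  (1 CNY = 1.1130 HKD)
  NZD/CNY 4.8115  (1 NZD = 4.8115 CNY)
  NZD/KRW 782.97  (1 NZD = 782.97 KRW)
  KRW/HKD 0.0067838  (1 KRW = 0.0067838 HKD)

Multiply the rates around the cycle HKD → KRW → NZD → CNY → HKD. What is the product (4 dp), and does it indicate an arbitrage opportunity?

1.0082 (arbitrage exists)

Around HKD → KRW → NZD → CNY → HKD: 1 ÷ 0.0067838 ÷ 782.97 × 4.8115 × 1.1130 = 1.008225
Product > 1; profitable direction is HKD → KRW → NZD → CNY → HKD.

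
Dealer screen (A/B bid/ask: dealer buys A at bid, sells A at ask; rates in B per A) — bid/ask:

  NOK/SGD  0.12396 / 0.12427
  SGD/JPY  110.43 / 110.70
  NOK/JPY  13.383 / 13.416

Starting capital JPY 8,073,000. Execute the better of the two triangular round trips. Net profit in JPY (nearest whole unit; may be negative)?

Best loop JPY → NOK → SGD → JPY:
JPY 8,073,000 ÷ 13.416 (buy NOK at ask) = NOK 601,744.19
NOK 601,744.19 × 0.12396 (sell NOK at bid) = SGD 74,592.21
SGD 74,592.21 × 110.43 (sell SGD at bid) = JPY 8,237,218

Net profit: JPY 164,218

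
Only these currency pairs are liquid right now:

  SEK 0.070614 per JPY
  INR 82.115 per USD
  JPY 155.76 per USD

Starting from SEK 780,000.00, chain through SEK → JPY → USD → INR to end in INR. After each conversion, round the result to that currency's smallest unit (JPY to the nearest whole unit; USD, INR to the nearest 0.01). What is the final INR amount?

INR 5,823,315.79

SEK 780,000.00 ÷ 0.070614 = JPY 11,045,968
JPY 11,045,968 ÷ 155.76 = USD 70,916.59
USD 70,916.59 × 82.115 = INR 5,823,315.79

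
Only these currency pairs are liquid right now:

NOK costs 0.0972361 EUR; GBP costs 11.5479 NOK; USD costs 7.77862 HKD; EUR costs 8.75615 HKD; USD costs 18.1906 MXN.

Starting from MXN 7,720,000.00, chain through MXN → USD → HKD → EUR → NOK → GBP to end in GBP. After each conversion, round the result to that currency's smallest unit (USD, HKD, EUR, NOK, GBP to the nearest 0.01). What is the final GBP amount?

MXN 7,720,000.00 ÷ 18.1906 = USD 424,395.02
USD 424,395.02 × 7.77862 = HKD 3,301,207.59
HKD 3,301,207.59 ÷ 8.75615 = EUR 377,015.88
EUR 377,015.88 ÷ 0.0972361 = NOK 3,877,324.16
NOK 3,877,324.16 ÷ 11.5479 = GBP 335,760.11

GBP 335,760.11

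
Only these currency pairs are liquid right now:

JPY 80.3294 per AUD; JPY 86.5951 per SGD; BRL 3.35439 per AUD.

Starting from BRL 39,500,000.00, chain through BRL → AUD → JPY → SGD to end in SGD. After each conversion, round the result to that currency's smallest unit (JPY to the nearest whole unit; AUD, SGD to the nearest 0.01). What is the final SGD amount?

SGD 10,923,573.77

BRL 39,500,000.00 ÷ 3.35439 = AUD 11,775,613.45
AUD 11,775,613.45 × 80.3294 = JPY 945,927,963
JPY 945,927,963 ÷ 86.5951 = SGD 10,923,573.77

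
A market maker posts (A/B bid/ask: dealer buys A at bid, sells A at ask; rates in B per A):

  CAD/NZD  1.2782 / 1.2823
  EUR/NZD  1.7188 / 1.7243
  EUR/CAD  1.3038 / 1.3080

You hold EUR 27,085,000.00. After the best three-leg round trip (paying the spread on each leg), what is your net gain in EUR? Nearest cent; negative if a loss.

Best loop EUR → NZD → CAD → EUR:
EUR 27,085,000.00 × 1.7188 (sell EUR at bid) = NZD 46,553,698.00
NZD 46,553,698.00 ÷ 1.2823 (buy CAD at ask) = CAD 36,304,841.30
CAD 36,304,841.30 ÷ 1.3080 (buy EUR at ask) = EUR 27,755,994.88

Net profit: EUR 670,994.88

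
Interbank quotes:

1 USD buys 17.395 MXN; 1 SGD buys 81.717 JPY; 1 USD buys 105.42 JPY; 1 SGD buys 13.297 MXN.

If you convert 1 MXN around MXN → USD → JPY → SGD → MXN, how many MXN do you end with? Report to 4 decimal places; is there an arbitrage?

0.9861 (arbitrage exists)

Around MXN → USD → JPY → SGD → MXN: 1 ÷ 17.395 × 105.42 ÷ 81.717 × 13.297 = 0.986143
Product < 1; profitable direction is MXN → SGD → JPY → USD → MXN.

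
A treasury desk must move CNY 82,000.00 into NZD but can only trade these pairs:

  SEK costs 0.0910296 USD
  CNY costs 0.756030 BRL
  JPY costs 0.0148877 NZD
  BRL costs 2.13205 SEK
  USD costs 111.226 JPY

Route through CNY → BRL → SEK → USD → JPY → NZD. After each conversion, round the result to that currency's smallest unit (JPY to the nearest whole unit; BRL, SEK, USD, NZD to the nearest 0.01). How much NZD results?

CNY 82,000.00 × 0.756030 = BRL 61,994.46
BRL 61,994.46 × 2.13205 = SEK 132,175.29
SEK 132,175.29 × 0.0910296 = USD 12,031.86
USD 12,031.86 × 111.226 = JPY 1,338,256
JPY 1,338,256 × 0.0148877 = NZD 19,923.55

NZD 19,923.55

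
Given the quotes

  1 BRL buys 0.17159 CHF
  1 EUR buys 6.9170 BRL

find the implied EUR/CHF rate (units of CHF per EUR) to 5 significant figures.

EUR/CHF = 1.1869

1 EUR × 6.9170 = 6.917 BRL
6.917 BRL × 0.17159 = 1.18689 CHF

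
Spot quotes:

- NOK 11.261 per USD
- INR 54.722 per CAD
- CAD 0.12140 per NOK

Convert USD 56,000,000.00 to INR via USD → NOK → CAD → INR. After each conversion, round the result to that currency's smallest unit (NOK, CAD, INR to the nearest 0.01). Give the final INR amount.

INR 4,189,340,246.49

USD 56,000,000.00 × 11.261 = NOK 630,616,000.00
NOK 630,616,000.00 × 0.12140 = CAD 76,556,782.40
CAD 76,556,782.40 × 54.722 = INR 4,189,340,246.49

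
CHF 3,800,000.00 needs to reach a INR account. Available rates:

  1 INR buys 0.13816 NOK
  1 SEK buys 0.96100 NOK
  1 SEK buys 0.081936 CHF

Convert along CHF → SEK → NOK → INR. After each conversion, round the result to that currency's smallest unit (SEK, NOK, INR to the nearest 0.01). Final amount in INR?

CHF 3,800,000.00 ÷ 0.081936 = SEK 46,377,660.61
SEK 46,377,660.61 × 0.96100 = NOK 44,568,931.85
NOK 44,568,931.85 ÷ 0.13816 = INR 322,589,257.74

INR 322,589,257.74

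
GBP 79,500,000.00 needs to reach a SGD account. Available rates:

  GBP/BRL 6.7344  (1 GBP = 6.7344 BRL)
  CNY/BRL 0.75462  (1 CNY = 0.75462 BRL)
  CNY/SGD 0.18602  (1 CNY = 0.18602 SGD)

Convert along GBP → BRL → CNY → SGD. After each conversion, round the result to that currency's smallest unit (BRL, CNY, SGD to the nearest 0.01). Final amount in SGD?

SGD 131,976,730.67

GBP 79,500,000.00 × 6.7344 = BRL 535,384,800.00
BRL 535,384,800.00 ÷ 0.75462 = CNY 709,476,027.67
CNY 709,476,027.67 × 0.18602 = SGD 131,976,730.67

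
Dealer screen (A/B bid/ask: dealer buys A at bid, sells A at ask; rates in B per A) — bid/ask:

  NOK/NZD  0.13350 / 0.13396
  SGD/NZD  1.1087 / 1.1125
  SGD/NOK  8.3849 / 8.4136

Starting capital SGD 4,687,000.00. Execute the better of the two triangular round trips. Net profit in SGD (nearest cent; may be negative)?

Net profit: SGD 29,003.16

Best loop SGD → NOK → NZD → SGD:
SGD 4,687,000.00 × 8.3849 (sell SGD at bid) = NOK 39,300,026.30
NOK 39,300,026.30 × 0.13350 (sell NOK at bid) = NZD 5,246,553.51
NZD 5,246,553.51 ÷ 1.1125 (buy SGD at ask) = SGD 4,716,003.16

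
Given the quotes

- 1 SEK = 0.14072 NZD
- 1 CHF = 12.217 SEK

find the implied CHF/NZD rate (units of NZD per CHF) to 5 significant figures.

CHF/NZD = 1.7192

1 CHF × 12.217 = 12.217 SEK
12.217 SEK × 0.14072 = 1.71918 NZD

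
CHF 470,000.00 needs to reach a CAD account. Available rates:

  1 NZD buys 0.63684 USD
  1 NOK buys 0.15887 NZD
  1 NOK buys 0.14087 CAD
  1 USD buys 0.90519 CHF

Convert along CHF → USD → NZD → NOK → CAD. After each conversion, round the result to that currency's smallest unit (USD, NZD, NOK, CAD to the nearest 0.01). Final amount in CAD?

CAD 722,943.57

CHF 470,000.00 ÷ 0.90519 = USD 519,228.01
USD 519,228.01 ÷ 0.63684 = NZD 815,319.41
NZD 815,319.41 ÷ 0.15887 = NOK 5,131,991.00
NOK 5,131,991.00 × 0.14087 = CAD 722,943.57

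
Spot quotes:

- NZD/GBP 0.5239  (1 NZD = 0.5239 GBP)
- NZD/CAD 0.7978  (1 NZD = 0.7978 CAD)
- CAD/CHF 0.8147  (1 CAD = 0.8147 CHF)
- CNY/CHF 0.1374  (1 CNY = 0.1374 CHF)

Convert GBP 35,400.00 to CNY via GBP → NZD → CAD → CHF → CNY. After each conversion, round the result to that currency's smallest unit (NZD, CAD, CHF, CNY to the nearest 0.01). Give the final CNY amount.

GBP 35,400.00 ÷ 0.5239 = NZD 67,570.15
NZD 67,570.15 × 0.7978 = CAD 53,907.47
CAD 53,907.47 × 0.8147 = CHF 43,918.42
CHF 43,918.42 ÷ 0.1374 = CNY 319,639.16

CNY 319,639.16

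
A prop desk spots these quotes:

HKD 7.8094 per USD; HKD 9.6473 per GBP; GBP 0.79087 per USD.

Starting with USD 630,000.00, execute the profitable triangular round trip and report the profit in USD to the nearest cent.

Profitable loop is USD → HKD → GBP → USD:
USD 630,000.00 × 7.8094 = HKD 4,919,922.00
HKD 4,919,922.00 ÷ 9.6473 = GBP 509,979.17
GBP 509,979.17 ÷ 0.79087 = USD 644,833.11
Profit = USD 644,833.11 − USD 630,000.00

Profit: USD 14,833.11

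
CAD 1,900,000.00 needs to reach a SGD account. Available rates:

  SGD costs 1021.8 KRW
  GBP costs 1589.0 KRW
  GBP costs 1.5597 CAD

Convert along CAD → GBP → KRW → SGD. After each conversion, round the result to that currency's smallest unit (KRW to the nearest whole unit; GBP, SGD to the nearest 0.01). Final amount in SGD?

SGD 1,894,394.95

CAD 1,900,000.00 ÷ 1.5597 = GBP 1,218,182.98
GBP 1,218,182.98 × 1589.0 = KRW 1,935,692,755
KRW 1,935,692,755 ÷ 1021.8 = SGD 1,894,394.95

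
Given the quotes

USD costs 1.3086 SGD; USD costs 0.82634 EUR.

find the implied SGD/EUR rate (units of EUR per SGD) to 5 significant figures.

SGD/EUR = 0.63147

1 SGD ÷ 1.3086 = 0.764175 USD
0.764175 USD × 0.82634 = 0.631469 EUR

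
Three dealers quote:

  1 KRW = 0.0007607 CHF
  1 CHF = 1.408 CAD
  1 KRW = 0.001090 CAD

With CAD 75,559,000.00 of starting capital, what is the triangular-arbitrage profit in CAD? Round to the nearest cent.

Profitable loop is CAD → CHF → KRW → CAD:
CAD 75,559,000.00 ÷ 1.408 = CHF 53,664,062.50
CHF 53,664,062.50 ÷ 0.0007607 = KRW 70,545,632,312
KRW 70,545,632,312 × 0.001090 = CAD 76,894,739.22
Profit = CAD 76,894,739.22 − CAD 75,559,000.00

Profit: CAD 1,335,739.22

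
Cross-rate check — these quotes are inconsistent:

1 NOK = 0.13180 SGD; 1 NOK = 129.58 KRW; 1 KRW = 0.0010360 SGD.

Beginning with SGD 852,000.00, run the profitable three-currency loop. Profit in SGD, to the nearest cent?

Profit: SGD 15,804.54

Profitable loop is SGD → NOK → KRW → SGD:
SGD 852,000.00 ÷ 0.13180 = NOK 6,464,339.91
NOK 6,464,339.91 × 129.58 = KRW 837,649,165
KRW 837,649,165 × 0.0010360 = SGD 867,804.54
Profit = SGD 867,804.54 − SGD 852,000.00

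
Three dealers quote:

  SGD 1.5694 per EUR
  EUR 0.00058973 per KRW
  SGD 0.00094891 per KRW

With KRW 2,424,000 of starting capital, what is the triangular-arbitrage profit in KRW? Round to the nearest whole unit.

Profit: KRW 61,254

Profitable loop is KRW → SGD → EUR → KRW:
KRW 2,424,000 × 0.00094891 = SGD 2,300.16
SGD 2,300.16 ÷ 1.5694 = EUR 1,465.63
EUR 1,465.63 ÷ 0.00058973 = KRW 2,485,254
Profit = KRW 2,485,254 − KRW 2,424,000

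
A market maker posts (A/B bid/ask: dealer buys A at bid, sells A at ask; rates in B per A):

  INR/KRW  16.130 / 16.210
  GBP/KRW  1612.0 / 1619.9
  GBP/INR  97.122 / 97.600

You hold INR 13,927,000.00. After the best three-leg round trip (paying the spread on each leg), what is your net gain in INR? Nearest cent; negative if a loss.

Best loop INR → GBP → KRW → INR:
INR 13,927,000.00 ÷ 97.600 (buy GBP at ask) = GBP 142,694.67
GBP 142,694.67 × 1612.0 (sell GBP at bid) = KRW 230,023,811
KRW 230,023,811 ÷ 16.210 (buy INR at ask) = INR 14,190,241.30

Net profit: INR 263,241.30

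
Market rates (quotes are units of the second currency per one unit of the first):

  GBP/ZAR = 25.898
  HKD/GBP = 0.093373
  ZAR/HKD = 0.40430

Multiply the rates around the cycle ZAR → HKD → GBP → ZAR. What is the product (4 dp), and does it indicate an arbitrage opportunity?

Around ZAR → HKD → GBP → ZAR: 1 × 0.40430 × 0.093373 × 25.898 = 0.977668
Product < 1; profitable direction is ZAR → GBP → HKD → ZAR.

0.9777 (arbitrage exists)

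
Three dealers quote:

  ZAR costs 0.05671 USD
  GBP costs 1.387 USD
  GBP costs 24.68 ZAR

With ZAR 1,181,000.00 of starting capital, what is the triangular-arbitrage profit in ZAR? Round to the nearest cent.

Profitable loop is ZAR → USD → GBP → ZAR:
ZAR 1,181,000.00 × 0.05671 = USD 66,974.51
USD 66,974.51 ÷ 1.387 = GBP 48,287.32
GBP 48,287.32 × 24.68 = ZAR 1,191,731.01
Profit = ZAR 1,191,731.01 − ZAR 1,181,000.00

Profit: ZAR 10,731.01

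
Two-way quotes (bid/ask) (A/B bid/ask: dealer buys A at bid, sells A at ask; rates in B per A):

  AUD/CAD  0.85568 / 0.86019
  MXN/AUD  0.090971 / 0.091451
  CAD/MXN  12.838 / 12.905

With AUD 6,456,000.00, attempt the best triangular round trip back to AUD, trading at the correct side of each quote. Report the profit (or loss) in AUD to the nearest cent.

Best loop AUD → CAD → MXN → AUD:
AUD 6,456,000.00 × 0.85568 (sell AUD at bid) = CAD 5,524,270.08
CAD 5,524,270.08 × 12.838 (sell CAD at bid) = MXN 70,920,579.29
MXN 70,920,579.29 × 0.090971 (sell MXN at bid) = AUD 6,451,716.02

Net result: AUD -4,283.98 (no profitable arbitrage after spreads)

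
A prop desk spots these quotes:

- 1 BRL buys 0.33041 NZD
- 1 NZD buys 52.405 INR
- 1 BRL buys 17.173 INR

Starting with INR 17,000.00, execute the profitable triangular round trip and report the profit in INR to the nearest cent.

Profitable loop is INR → BRL → NZD → INR:
INR 17,000.00 ÷ 17.173 = BRL 989.93
BRL 989.93 × 0.33041 = NZD 327.08
NZD 327.08 × 52.405 = INR 17,140.70
Profit = INR 17,140.70 − INR 17,000.00

Profit: INR 140.70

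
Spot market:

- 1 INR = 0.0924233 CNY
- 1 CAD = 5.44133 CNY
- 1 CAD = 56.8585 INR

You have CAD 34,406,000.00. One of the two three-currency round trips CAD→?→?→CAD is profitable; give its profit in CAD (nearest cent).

Profitable loop is CAD → CNY → INR → CAD:
CAD 34,406,000.00 × 5.44133 = CNY 187,214,399.98
CNY 187,214,399.98 ÷ 0.0924233 = INR 2,025,619,080.69
INR 2,025,619,080.69 ÷ 56.8585 = CAD 35,625,615.88
Profit = CAD 35,625,615.88 − CAD 34,406,000.00

Profit: CAD 1,219,615.88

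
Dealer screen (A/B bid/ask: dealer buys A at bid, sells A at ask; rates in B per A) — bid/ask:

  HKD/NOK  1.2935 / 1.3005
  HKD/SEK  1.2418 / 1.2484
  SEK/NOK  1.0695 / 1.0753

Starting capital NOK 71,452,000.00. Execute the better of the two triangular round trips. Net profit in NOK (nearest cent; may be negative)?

Best loop NOK → HKD → SEK → NOK:
NOK 71,452,000.00 ÷ 1.3005 (buy HKD at ask) = HKD 54,941,945.41
HKD 54,941,945.41 × 1.2418 (sell HKD at bid) = SEK 68,226,907.80
SEK 68,226,907.80 × 1.0695 (sell SEK at bid) = NOK 72,968,677.90

Net profit: NOK 1,516,677.90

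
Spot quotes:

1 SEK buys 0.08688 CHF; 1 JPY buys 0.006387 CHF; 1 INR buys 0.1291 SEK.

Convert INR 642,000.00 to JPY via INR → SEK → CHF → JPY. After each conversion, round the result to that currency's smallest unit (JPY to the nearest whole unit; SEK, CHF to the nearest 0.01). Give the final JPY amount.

INR 642,000.00 × 0.1291 = SEK 82,882.20
SEK 82,882.20 × 0.08688 = CHF 7,200.81
CHF 7,200.81 ÷ 0.006387 = JPY 1,127,417

JPY 1,127,417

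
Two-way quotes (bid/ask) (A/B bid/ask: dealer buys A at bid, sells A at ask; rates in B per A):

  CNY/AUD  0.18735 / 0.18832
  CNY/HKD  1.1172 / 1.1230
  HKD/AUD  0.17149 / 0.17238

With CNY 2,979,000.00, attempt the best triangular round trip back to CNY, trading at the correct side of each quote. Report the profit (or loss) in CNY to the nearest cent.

Net profit: CNY 51,705.83

Best loop CNY → HKD → AUD → CNY:
CNY 2,979,000.00 × 1.1172 (sell CNY at bid) = HKD 3,328,138.80
HKD 3,328,138.80 × 0.17149 (sell HKD at bid) = AUD 570,742.52
AUD 570,742.52 ÷ 0.18832 (buy CNY at ask) = CNY 3,030,705.83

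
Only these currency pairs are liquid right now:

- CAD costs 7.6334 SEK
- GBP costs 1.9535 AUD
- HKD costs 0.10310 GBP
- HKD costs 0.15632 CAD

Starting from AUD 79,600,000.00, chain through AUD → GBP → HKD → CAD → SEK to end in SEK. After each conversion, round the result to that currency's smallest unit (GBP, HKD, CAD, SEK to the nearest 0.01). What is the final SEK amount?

SEK 471,599,736.53

AUD 79,600,000.00 ÷ 1.9535 = GBP 40,747,376.50
GBP 40,747,376.50 ÷ 0.10310 = HKD 395,221,886.52
HKD 395,221,886.52 × 0.15632 = CAD 61,781,085.30
CAD 61,781,085.30 × 7.6334 = SEK 471,599,736.53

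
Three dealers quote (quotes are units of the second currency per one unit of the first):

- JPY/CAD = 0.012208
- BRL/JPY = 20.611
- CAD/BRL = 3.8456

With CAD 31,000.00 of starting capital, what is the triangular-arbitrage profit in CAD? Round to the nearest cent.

Profit: CAD 1,037.16

Profitable loop is CAD → JPY → BRL → CAD:
CAD 31,000.00 ÷ 0.012208 = JPY 2,539,318
JPY 2,539,318 ÷ 20.611 = BRL 123,202.10
BRL 123,202.10 ÷ 3.8456 = CAD 32,037.16
Profit = CAD 32,037.16 − CAD 31,000.00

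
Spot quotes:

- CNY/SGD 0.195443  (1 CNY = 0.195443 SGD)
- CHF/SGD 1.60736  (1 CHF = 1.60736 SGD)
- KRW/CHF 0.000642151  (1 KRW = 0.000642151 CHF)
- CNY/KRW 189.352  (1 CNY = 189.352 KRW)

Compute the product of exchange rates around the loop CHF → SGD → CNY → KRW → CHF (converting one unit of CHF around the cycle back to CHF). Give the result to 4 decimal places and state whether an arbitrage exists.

Around CHF → SGD → CNY → KRW → CHF: 1 × 1.60736 ÷ 0.195443 × 189.352 × 0.000642151 = 1.000000
Product ≈ 1 (deviation 0.000%, within rounding noise).

1.0000 (no arbitrage)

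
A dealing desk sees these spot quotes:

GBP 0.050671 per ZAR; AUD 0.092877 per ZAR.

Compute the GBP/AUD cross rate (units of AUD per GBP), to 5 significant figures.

GBP/AUD = 1.8329

1 GBP ÷ 0.050671 = 19.7352 ZAR
19.7352 ZAR × 0.092877 = 1.83294 AUD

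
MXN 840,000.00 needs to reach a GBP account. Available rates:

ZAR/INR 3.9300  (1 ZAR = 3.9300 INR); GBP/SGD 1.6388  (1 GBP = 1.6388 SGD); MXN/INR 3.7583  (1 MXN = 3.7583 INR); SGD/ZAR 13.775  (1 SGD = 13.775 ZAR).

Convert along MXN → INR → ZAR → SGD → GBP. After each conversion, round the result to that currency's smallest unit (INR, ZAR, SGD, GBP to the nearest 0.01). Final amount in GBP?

GBP 35,584.48

MXN 840,000.00 × 3.7583 = INR 3,156,972.00
INR 3,156,972.00 ÷ 3.9300 = ZAR 803,300.76
ZAR 803,300.76 ÷ 13.775 = SGD 58,315.84
SGD 58,315.84 ÷ 1.6388 = GBP 35,584.48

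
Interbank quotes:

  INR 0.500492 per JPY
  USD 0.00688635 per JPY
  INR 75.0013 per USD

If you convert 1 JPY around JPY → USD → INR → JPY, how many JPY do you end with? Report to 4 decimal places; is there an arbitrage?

1.0320 (arbitrage exists)

Around JPY → USD → INR → JPY: 1 × 0.00688635 × 75.0013 ÷ 0.500492 = 1.031955
Product > 1; profitable direction is JPY → USD → INR → JPY.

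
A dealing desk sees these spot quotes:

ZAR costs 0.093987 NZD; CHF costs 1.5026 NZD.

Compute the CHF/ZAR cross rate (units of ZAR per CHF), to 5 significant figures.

CHF/ZAR = 15.987

1 CHF × 1.5026 = 1.5026 NZD
1.5026 NZD ÷ 0.093987 = 15.9873 ZAR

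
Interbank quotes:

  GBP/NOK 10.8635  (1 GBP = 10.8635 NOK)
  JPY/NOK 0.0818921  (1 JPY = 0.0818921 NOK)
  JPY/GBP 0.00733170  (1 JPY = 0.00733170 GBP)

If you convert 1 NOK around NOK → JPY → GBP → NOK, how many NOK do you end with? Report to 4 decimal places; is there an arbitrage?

Around NOK → JPY → GBP → NOK: 1 ÷ 0.0818921 × 0.00733170 × 10.8635 = 0.972596
Product < 1; profitable direction is NOK → GBP → JPY → NOK.

0.9726 (arbitrage exists)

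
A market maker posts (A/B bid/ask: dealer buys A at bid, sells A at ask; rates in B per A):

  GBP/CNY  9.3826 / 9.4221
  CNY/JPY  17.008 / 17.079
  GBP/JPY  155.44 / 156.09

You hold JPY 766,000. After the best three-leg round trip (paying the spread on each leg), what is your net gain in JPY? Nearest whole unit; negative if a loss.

Best loop JPY → GBP → CNY → JPY:
JPY 766,000 ÷ 156.09 (buy GBP at ask) = GBP 4,907.43
GBP 4,907.43 × 9.3826 (sell GBP at bid) = CNY 46,044.41
CNY 46,044.41 × 17.008 (sell CNY at bid) = JPY 783,123

Net profit: JPY 17,123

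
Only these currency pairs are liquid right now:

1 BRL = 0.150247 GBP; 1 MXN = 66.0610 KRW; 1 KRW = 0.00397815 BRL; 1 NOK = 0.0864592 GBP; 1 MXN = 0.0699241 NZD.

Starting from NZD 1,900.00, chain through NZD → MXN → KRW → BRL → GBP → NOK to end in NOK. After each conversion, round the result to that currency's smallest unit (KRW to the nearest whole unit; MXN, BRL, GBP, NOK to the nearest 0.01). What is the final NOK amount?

NOK 12,409.32

NZD 1,900.00 ÷ 0.0699241 = MXN 27,172.32
MXN 27,172.32 × 66.0610 = KRW 1,795,031
KRW 1,795,031 × 0.00397815 = BRL 7,140.90
BRL 7,140.90 × 0.150247 = GBP 1,072.90
GBP 1,072.90 ÷ 0.0864592 = NOK 12,409.32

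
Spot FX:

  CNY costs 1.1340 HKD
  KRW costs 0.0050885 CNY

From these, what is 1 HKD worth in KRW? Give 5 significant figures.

1 HKD ÷ 1.1340 = 0.881834 CNY
0.881834 CNY ÷ 0.0050885 = 173.299 KRW

HKD/KRW = 173.30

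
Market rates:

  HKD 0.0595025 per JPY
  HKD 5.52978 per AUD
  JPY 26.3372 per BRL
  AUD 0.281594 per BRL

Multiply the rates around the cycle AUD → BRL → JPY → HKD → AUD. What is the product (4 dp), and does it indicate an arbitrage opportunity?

Around AUD → BRL → JPY → HKD → AUD: 1 ÷ 0.281594 × 26.3372 × 0.0595025 ÷ 5.52978 = 1.006407
Product > 1; profitable direction is AUD → BRL → JPY → HKD → AUD.

1.0064 (arbitrage exists)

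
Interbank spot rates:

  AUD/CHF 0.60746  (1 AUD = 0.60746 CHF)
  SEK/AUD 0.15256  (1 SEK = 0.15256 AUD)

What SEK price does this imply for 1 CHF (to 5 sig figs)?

1 CHF ÷ 0.60746 = 1.6462 AUD
1.6462 AUD ÷ 0.15256 = 10.7905 SEK

CHF/SEK = 10.791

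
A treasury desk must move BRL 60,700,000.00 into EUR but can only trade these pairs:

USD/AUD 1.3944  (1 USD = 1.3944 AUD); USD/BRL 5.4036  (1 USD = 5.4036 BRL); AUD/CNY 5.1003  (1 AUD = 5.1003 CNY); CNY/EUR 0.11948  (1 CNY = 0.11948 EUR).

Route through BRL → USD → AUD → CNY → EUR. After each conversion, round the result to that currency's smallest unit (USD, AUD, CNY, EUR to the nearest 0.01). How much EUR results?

EUR 9,545,173.09

BRL 60,700,000.00 ÷ 5.4036 = USD 11,233,251.91
USD 11,233,251.91 × 1.3944 = AUD 15,663,646.46
AUD 15,663,646.46 × 5.1003 = CNY 79,889,296.04
CNY 79,889,296.04 × 0.11948 = EUR 9,545,173.09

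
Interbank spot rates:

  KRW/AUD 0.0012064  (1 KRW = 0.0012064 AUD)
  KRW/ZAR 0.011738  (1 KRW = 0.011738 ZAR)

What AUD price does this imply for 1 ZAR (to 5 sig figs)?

ZAR/AUD = 0.10278

1 ZAR ÷ 0.011738 = 85.1934 KRW
85.1934 KRW × 0.0012064 = 0.102777 AUD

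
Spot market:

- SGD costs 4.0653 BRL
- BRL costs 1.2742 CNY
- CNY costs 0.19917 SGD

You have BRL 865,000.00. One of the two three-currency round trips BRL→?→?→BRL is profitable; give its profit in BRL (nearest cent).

Profitable loop is BRL → CNY → SGD → BRL:
BRL 865,000.00 × 1.2742 = CNY 1,102,183.00
CNY 1,102,183.00 × 0.19917 = SGD 219,521.79
SGD 219,521.79 × 4.0653 = BRL 892,421.93
Profit = BRL 892,421.93 − BRL 865,000.00

Profit: BRL 27,421.93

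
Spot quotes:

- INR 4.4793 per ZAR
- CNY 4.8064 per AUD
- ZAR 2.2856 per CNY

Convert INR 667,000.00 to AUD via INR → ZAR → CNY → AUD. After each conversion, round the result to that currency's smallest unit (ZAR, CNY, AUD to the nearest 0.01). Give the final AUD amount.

INR 667,000.00 ÷ 4.4793 = ZAR 148,907.20
ZAR 148,907.20 ÷ 2.2856 = CNY 65,150.16
CNY 65,150.16 ÷ 4.8064 = AUD 13,554.88

AUD 13,554.88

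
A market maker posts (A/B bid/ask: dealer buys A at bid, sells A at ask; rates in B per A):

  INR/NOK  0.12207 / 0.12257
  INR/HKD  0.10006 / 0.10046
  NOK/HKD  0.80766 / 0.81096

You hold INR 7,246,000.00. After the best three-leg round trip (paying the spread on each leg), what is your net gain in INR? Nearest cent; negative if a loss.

Best loop INR → HKD → NOK → INR:
INR 7,246,000.00 × 0.10006 (sell INR at bid) = HKD 725,034.76
HKD 725,034.76 ÷ 0.81096 (buy NOK at ask) = NOK 894,045.03
NOK 894,045.03 ÷ 0.12257 (buy INR at ask) = INR 7,294,158.71

Net profit: INR 48,158.71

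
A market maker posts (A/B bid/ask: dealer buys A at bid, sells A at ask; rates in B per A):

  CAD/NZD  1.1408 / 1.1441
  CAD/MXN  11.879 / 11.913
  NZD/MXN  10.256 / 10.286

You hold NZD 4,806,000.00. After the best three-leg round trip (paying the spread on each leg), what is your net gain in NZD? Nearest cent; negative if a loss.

Best loop NZD → CAD → MXN → NZD:
NZD 4,806,000.00 ÷ 1.1441 (buy CAD at ask) = CAD 4,200,681.76
CAD 4,200,681.76 × 11.879 (sell CAD at bid) = MXN 49,899,898.61
MXN 49,899,898.61 ÷ 10.286 (buy NZD at ask) = NZD 4,851,244.27

Net profit: NZD 45,244.27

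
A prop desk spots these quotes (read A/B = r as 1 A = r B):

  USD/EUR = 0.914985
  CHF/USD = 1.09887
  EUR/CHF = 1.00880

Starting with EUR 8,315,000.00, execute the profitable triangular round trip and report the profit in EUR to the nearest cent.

Profitable loop is EUR → CHF → USD → EUR:
EUR 8,315,000.00 × 1.00880 = CHF 8,388,172.00
CHF 8,388,172.00 × 1.09887 = USD 9,217,510.57
USD 9,217,510.57 × 0.914985 = EUR 8,433,883.90
Profit = EUR 8,433,883.90 − EUR 8,315,000.00

Profit: EUR 118,883.90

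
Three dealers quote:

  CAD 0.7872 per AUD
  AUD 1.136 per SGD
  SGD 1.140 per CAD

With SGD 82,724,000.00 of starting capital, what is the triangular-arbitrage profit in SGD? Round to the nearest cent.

Profit: SGD 1,609,435.79

Profitable loop is SGD → AUD → CAD → SGD:
SGD 82,724,000.00 × 1.136 = AUD 93,974,464.00
AUD 93,974,464.00 × 0.7872 = CAD 73,976,698.06
CAD 73,976,698.06 × 1.140 = SGD 84,333,435.79
Profit = SGD 84,333,435.79 − SGD 82,724,000.00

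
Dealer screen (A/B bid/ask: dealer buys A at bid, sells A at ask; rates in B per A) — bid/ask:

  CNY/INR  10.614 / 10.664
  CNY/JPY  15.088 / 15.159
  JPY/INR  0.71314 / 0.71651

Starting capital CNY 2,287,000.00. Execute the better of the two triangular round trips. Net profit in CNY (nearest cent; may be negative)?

Best loop CNY → JPY → INR → CNY:
CNY 2,287,000.00 × 15.088 (sell CNY at bid) = JPY 34,506,256
JPY 34,506,256 × 0.71314 (sell JPY at bid) = INR 24,607,791.40
INR 24,607,791.40 ÷ 10.664 (buy CNY at ask) = CNY 2,307,557.33

Net profit: CNY 20,557.33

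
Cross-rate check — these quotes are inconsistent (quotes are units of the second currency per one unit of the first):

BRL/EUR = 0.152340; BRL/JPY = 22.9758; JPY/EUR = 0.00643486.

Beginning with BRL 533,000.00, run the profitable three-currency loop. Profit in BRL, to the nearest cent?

Profit: BRL 16,201.12

Profitable loop is BRL → EUR → JPY → BRL:
BRL 533,000.00 × 0.152340 = EUR 81,197.22
EUR 81,197.22 ÷ 0.00643486 = JPY 12,618,335
JPY 12,618,335 ÷ 22.9758 = BRL 549,201.12
Profit = BRL 549,201.12 − BRL 533,000.00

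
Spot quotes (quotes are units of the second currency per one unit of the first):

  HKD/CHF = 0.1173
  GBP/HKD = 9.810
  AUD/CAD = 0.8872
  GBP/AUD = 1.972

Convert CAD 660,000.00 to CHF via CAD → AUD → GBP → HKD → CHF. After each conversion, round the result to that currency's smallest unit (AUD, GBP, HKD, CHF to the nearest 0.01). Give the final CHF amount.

CAD 660,000.00 ÷ 0.8872 = AUD 743,913.44
AUD 743,913.44 ÷ 1.972 = GBP 377,238.05
GBP 377,238.05 × 9.810 = HKD 3,700,705.27
HKD 3,700,705.27 × 0.1173 = CHF 434,092.73

CHF 434,092.73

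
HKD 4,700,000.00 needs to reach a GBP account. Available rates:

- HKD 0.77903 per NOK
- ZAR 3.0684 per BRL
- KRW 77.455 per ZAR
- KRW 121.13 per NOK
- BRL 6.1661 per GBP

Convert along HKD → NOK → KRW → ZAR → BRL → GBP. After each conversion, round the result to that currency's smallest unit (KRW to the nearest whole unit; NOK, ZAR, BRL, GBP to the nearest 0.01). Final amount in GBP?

HKD 4,700,000.00 ÷ 0.77903 = NOK 6,033,143.78
NOK 6,033,143.78 × 121.13 = KRW 730,794,706
KRW 730,794,706 ÷ 77.455 = ZAR 9,435,087.55
ZAR 9,435,087.55 ÷ 3.0684 = BRL 3,074,920.98
BRL 3,074,920.98 ÷ 6.1661 = GBP 498,681.66

GBP 498,681.66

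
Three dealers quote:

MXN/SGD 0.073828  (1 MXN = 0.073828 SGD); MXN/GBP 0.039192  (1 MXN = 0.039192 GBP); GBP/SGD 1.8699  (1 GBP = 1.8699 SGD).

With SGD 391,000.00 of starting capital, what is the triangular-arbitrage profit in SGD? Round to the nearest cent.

Profitable loop is SGD → GBP → MXN → SGD:
SGD 391,000.00 ÷ 1.8699 = GBP 209,102.09
GBP 209,102.09 ÷ 0.039192 = MXN 5,335,325.86
MXN 5,335,325.86 × 0.073828 = SGD 393,896.44
Profit = SGD 393,896.44 − SGD 391,000.00

Profit: SGD 2,896.44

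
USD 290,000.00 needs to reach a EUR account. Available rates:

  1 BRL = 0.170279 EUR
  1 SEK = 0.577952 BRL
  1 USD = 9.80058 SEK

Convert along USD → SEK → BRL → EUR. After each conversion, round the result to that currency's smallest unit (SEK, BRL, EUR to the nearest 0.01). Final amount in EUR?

EUR 279,706.55

USD 290,000.00 × 9.80058 = SEK 2,842,168.20
SEK 2,842,168.20 × 0.577952 = BRL 1,642,636.80
BRL 1,642,636.80 × 0.170279 = EUR 279,706.55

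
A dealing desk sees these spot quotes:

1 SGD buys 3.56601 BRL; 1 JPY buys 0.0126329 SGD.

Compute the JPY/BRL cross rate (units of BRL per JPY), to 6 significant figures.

JPY/BRL = 0.0450490

1 JPY × 0.0126329 = 0.0126329 SGD
0.0126329 SGD × 3.56601 = 0.045049 BRL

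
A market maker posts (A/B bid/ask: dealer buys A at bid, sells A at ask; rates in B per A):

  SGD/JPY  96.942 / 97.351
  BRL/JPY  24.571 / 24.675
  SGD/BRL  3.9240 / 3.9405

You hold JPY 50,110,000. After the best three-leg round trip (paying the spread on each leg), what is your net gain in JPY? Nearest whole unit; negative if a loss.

Net result: JPY -149,372 (no profitable arbitrage after spreads)

Best loop JPY → BRL → SGD → JPY:
JPY 50,110,000 ÷ 24.675 (buy BRL at ask) = BRL 2,030,800.41
BRL 2,030,800.41 ÷ 3.9405 (buy SGD at ask) = SGD 515,366.17
SGD 515,366.17 × 96.942 (sell SGD at bid) = JPY 49,960,628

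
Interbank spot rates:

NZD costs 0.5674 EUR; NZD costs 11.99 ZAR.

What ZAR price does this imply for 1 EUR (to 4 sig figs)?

1 EUR ÷ 0.5674 = 1.76243 NZD
1.76243 NZD × 11.99 = 21.1315 ZAR

EUR/ZAR = 21.13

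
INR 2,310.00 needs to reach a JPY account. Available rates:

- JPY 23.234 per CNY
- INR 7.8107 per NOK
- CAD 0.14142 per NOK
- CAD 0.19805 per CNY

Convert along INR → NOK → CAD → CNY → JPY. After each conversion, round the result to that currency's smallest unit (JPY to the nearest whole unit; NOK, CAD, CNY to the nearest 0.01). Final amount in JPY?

JPY 4,906

INR 2,310.00 ÷ 7.8107 = NOK 295.75
NOK 295.75 × 0.14142 = CAD 41.82
CAD 41.82 ÷ 0.19805 = CNY 211.16
CNY 211.16 × 23.234 = JPY 4,906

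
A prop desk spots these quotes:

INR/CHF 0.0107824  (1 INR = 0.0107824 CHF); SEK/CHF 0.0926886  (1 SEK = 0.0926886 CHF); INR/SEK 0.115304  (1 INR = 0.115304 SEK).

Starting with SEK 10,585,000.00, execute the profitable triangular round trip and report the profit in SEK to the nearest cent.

Profitable loop is SEK → INR → CHF → SEK:
SEK 10,585,000.00 ÷ 0.115304 = INR 91,800,804.83
INR 91,800,804.83 × 0.0107824 = CHF 989,833.00
CHF 989,833.00 ÷ 0.0926886 = SEK 10,679,123.41
Profit = SEK 10,679,123.41 − SEK 10,585,000.00

Profit: SEK 94,123.41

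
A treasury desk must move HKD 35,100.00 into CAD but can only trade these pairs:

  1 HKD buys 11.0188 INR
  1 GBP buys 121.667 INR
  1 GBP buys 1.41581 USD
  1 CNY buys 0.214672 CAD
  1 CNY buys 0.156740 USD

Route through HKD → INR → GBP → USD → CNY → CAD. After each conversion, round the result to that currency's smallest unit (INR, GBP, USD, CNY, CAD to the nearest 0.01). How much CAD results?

CAD 6,164.09

HKD 35,100.00 × 11.0188 = INR 386,759.88
INR 386,759.88 ÷ 121.667 = GBP 3,178.84
GBP 3,178.84 × 1.41581 = USD 4,500.63
USD 4,500.63 ÷ 0.156740 = CNY 28,713.98
CNY 28,713.98 × 0.214672 = CAD 6,164.09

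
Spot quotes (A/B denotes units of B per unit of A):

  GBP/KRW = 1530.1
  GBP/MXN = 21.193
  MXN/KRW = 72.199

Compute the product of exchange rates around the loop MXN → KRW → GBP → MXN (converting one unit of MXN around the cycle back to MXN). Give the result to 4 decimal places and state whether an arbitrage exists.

1.0000 (no arbitrage)

Around MXN → KRW → GBP → MXN: 1 × 72.199 ÷ 1530.1 × 21.193 = 1.000009
Product ≈ 1 (deviation 0.001%, within rounding noise).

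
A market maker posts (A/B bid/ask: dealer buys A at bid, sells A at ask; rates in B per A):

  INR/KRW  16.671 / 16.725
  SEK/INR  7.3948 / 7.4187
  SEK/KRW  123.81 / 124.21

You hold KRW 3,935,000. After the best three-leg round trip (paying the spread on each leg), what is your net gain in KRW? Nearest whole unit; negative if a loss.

Best loop KRW → INR → SEK → KRW:
KRW 3,935,000 ÷ 16.725 (buy INR at ask) = INR 235,276.53
INR 235,276.53 ÷ 7.4187 (buy SEK at ask) = SEK 31,713.98
SEK 31,713.98 × 123.81 (sell SEK at bid) = KRW 3,926,508

Net result: KRW -8,492 (no profitable arbitrage after spreads)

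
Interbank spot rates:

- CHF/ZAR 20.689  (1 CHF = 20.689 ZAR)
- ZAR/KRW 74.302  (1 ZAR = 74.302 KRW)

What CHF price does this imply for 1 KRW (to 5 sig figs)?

KRW/CHF = 0.00065052

1 KRW ÷ 74.302 = 0.0134586 ZAR
0.0134586 ZAR ÷ 20.689 = 0.000650519 CHF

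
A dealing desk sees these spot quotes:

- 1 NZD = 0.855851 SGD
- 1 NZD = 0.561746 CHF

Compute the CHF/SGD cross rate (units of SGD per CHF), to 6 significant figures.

1 CHF ÷ 0.561746 = 1.78016 NZD
1.78016 NZD × 0.855851 = 1.52356 SGD

CHF/SGD = 1.52356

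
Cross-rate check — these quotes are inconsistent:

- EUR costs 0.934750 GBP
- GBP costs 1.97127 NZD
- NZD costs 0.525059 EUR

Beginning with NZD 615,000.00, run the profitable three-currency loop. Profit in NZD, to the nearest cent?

Profitable loop is NZD → GBP → EUR → NZD:
NZD 615,000.00 ÷ 1.97127 = GBP 311,981.62
GBP 311,981.62 ÷ 0.934750 = EUR 333,759.42
EUR 333,759.42 ÷ 0.525059 = NZD 635,660.79
Profit = NZD 635,660.79 − NZD 615,000.00

Profit: NZD 20,660.79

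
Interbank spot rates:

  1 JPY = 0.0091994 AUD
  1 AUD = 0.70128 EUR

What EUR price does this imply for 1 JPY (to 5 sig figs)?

JPY/EUR = 0.0064514

1 JPY × 0.0091994 = 0.0091994 AUD
0.0091994 AUD × 0.70128 = 0.00645136 EUR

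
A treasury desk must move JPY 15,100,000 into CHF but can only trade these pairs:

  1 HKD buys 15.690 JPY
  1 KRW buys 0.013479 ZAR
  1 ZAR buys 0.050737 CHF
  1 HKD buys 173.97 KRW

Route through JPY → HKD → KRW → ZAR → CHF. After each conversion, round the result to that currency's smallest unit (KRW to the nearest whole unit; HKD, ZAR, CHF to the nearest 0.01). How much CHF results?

JPY 15,100,000 ÷ 15.690 = HKD 962,396.43
HKD 962,396.43 × 173.97 = KRW 167,428,107
KRW 167,428,107 × 0.013479 = ZAR 2,256,763.45
ZAR 2,256,763.45 × 0.050737 = CHF 114,501.41

CHF 114,501.41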